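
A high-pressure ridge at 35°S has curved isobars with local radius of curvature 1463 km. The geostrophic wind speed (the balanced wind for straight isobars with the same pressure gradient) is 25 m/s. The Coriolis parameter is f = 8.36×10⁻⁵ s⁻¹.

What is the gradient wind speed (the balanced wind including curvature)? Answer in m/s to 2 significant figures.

35 m/s

Around a high, pressure-gradient force acts outward with centrifugal, so Coriolis balances both:
fV = (1/ρ)|∂P/∂n| + V²/R  →  V² − fR·V + fR·V_g = 0
With fR = 8.36×10⁻⁵ × 1463×10³ m = 122 m/s:
V = [fR − √((fR)² − 4 fR V_g)]/2 = [122 − √(122² − 4×122×25)]/2 = 35 m/s
Supergeostrophic (V > V_g = 25 m/s), as expected around a high.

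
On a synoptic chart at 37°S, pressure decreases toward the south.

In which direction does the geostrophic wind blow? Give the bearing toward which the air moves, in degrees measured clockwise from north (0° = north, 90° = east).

090°

The pressure-gradient force points toward the south (bearing 180°).
Geostrophic balance: in the Southern Hemisphere the Coriolis force deflects motion to the left, so the geostrophic wind blows 90° to the left of the pressure-gradient force (low pressure on the right).
Rotating 180° by 90° counterclockwise gives 090° — the wind blows toward the east.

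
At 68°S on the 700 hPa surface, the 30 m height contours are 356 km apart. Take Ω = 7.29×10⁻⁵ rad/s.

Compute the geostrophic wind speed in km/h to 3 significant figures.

Coriolis parameter at 68°S:
f = 2Ω sin φ = 2 × 7.29×10⁻⁵ × sin 68° = 1.35×10⁻⁴ s⁻¹
Height gradient: |∂Z/∂n| = 30 m / 356000 m = 8.43×10⁻⁵
On a pressure surface, geostrophic balance gives V_g = (g/f)|∂Z/∂n|:
V_g = 9.81 × 8.43×10⁻⁵ / 1.35×10⁻⁴ = 6.12 m/s
Converting: 6.12 m/s × 3.6 = 22.0 km/h

22.0 km/h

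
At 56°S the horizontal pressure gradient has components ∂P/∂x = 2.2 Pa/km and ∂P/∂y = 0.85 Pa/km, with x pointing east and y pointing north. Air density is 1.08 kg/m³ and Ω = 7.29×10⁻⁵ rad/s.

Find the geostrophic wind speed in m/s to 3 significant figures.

18.1 m/s

Coriolis parameter at 56°S:
f = 2Ω sin φ = 2 × 7.29×10⁻⁵ × sin 56° = 1.21×10⁻⁴ s⁻¹
In the Southern Hemisphere f is negative: f = −1.21×10⁻⁴ s⁻¹.
Component geostrophic relations (x east, y north):
u_g = −(1/(fρ)) ∂P/∂y,  v_g = (1/(fρ)) ∂P/∂x
u_g = −(0.85×10⁻³)/(−1.21×10⁻⁴ × 1.08) = 6.51 m/s;  v_g = (2.2×10⁻³)/(−1.21×10⁻⁴ × 1.08) = −16.9 m/s
|V_g| = √(u_g² + v_g²) = 18.1 m/s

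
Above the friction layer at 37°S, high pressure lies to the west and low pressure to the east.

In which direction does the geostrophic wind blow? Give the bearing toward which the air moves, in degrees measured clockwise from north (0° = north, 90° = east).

The pressure-gradient force points toward the east (bearing 090°).
Geostrophic balance: in the Southern Hemisphere the Coriolis force deflects motion to the left, so the geostrophic wind blows 90° to the left of the pressure-gradient force (low pressure on the right).
Rotating 090° by 90° counterclockwise gives 000° — the wind blows toward the north.

000°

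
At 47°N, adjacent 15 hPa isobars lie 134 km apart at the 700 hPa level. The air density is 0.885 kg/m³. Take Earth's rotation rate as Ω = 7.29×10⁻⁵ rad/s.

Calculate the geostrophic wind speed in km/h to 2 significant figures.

Coriolis parameter at 47°N:
f = 2Ω sin φ = 2 × 7.29×10⁻⁵ × sin 47° = 1.07×10⁻⁴ s⁻¹
Pressure gradient: |∂P/∂n| = 1500 Pa / 134000 m = 1.12×10⁻² Pa/m
Geostrophic balance (pressure-gradient force = Coriolis force):
V_g = (1/(fρ)) |∂P/∂n| = 1.12×10⁻² / (1.07×10⁻⁴ × 0.885) = 119 m/s
Converting: 119 m/s × 3.6 = 430 km/h

430 km/h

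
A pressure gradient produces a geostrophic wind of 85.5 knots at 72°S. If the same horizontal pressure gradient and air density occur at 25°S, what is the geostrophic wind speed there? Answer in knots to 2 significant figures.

With the same pressure gradient and density, V_g ∝ 1/f ∝ 1/sin φ.
V₂ = V₁ · sin φ₁ / sin φ₂ = 85.5 × sin 72° / sin 25°
V₂ = 85.5 × 0.9511/0.4226 = 190 knots

190 knots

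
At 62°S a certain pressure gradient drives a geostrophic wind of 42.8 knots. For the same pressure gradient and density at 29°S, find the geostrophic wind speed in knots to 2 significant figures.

78 knots

With the same pressure gradient and density, V_g ∝ 1/f ∝ 1/sin φ.
V₂ = V₁ · sin φ₁ / sin φ₂ = 42.8 × sin 62° / sin 29°
V₂ = 42.8 × 0.8829/0.4848 = 78 knots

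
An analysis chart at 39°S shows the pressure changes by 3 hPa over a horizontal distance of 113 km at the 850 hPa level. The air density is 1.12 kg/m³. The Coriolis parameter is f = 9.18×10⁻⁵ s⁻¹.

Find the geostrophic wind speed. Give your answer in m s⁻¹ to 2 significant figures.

Pressure gradient: |∂P/∂n| = 300 Pa / 113000 m = 2.65×10⁻³ Pa/m
Geostrophic balance (pressure-gradient force = Coriolis force):
V_g = (1/(fρ)) |∂P/∂n| = 2.65×10⁻³ / (9.18×10⁻⁵ × 1.12) = 25.8 m/s

26 m s⁻¹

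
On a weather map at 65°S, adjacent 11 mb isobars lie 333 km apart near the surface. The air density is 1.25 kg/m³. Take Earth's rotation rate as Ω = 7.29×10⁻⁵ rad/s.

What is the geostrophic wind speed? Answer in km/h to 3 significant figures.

72.0 km/h

Coriolis parameter at 65°S:
f = 2Ω sin φ = 2 × 7.29×10⁻⁵ × sin 65° = 1.32×10⁻⁴ s⁻¹
Pressure gradient: |∂P/∂n| = 1100 Pa / 333000 m = 3.30×10⁻³ Pa/m
Geostrophic balance (pressure-gradient force = Coriolis force):
V_g = (1/(fρ)) |∂P/∂n| = 3.30×10⁻³ / (1.32×10⁻⁴ × 1.25) = 20.0 m/s
Converting: 20.0 m/s × 3.6 = 72.0 km/h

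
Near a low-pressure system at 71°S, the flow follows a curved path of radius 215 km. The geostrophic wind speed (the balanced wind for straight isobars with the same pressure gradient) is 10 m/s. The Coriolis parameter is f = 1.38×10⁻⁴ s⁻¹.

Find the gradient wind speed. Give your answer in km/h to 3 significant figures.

28.4 km/h

Around a low, centrifugal force acts outward with Coriolis, so pressure-gradient force balances both:
(1/ρ)|∂P/∂n| = fV + V²/R  →  V² + fR·V − fR·V_g = 0
With fR = 1.38×10⁻⁴ × 215×10³ m = 29.7 m/s:
V = [−fR + √((fR)² + 4 fR V_g)]/2 = [−29.7 + √(29.7² + 4×29.7×10)]/2 = 7.9 m/s
Subgeostrophic (V < V_g = 10 m/s), as expected around a low.
Converting: 7.9 m/s × 3.6 = 28.4 km/h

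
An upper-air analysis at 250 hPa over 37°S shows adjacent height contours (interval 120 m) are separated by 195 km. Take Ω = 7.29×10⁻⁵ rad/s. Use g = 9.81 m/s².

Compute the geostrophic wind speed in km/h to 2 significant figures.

250 km/h

Coriolis parameter at 37°S:
f = 2Ω sin φ = 2 × 7.29×10⁻⁵ × sin 37° = 8.77×10⁻⁵ s⁻¹
Height gradient: |∂Z/∂n| = 120 m / 195000 m = 6.15×10⁻⁴
On a pressure surface, geostrophic balance gives V_g = (g/f)|∂Z/∂n|:
V_g = 9.81 × 6.15×10⁻⁴ / 8.77×10⁻⁵ = 68.8 m/s
Converting: 68.8 m/s × 3.6 = 250 km/h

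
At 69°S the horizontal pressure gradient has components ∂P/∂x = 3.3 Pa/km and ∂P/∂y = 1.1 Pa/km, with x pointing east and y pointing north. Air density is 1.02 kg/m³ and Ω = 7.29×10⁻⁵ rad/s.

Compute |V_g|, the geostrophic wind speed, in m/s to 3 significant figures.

Coriolis parameter at 69°S:
f = 2Ω sin φ = 2 × 7.29×10⁻⁵ × sin 69° = 1.36×10⁻⁴ s⁻¹
In the Southern Hemisphere f is negative: f = −1.36×10⁻⁴ s⁻¹.
Component geostrophic relations (x east, y north):
u_g = −(1/(fρ)) ∂P/∂y,  v_g = (1/(fρ)) ∂P/∂x
u_g = −(1.1×10⁻³)/(−1.36×10⁻⁴ × 1.02) = 7.92 m/s;  v_g = (3.3×10⁻³)/(−1.36×10⁻⁴ × 1.02) = −23.8 m/s
|V_g| = √(u_g² + v_g²) = 25.1 m/s

25.1 m/s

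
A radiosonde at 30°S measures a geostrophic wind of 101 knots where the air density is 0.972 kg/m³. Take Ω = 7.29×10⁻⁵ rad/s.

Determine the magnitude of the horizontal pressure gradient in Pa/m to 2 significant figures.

3.7×10⁻³ Pa/m

Coriolis parameter at 30°S:
f = 2Ω sin φ = 2 × 7.29×10⁻⁵ × sin 30° = 7.29×10⁻⁵ s⁻¹
Wind speed in SI: 101 knots = 52.0 m/s
Geostrophic balance rearranged: |∂P/∂n| = f ρ V_g
|∂P/∂n| = 7.29×10⁻⁵ × 0.972 × 52.0 = 3.68×10⁻³ Pa/m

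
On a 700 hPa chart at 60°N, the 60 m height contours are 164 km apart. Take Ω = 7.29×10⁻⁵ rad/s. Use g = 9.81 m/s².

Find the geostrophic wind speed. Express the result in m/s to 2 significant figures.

Coriolis parameter at 60°N:
f = 2Ω sin φ = 2 × 7.29×10⁻⁵ × sin 60° = 1.26×10⁻⁴ s⁻¹
Height gradient: |∂Z/∂n| = 60 m / 164000 m = 3.66×10⁻⁴
On a pressure surface, geostrophic balance gives V_g = (g/f)|∂Z/∂n|:
V_g = 9.81 × 3.66×10⁻⁴ / 1.26×10⁻⁴ = 28.4 m/s

28 m/s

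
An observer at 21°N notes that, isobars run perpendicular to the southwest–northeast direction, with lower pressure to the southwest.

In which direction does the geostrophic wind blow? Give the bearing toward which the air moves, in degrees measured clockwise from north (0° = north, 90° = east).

The pressure-gradient force points toward the southwest (bearing 225°).
Geostrophic balance: in the Northern Hemisphere the Coriolis force deflects motion to the right, so the geostrophic wind blows 90° to the right of the pressure-gradient force (low pressure on the left).
Rotating 225° by 90° clockwise gives 315° — the wind blows toward the northwest.

315°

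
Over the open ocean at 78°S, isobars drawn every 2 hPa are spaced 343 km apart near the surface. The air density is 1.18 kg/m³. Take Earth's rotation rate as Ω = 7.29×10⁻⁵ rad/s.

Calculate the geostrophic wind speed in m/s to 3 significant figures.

Coriolis parameter at 78°S:
f = 2Ω sin φ = 2 × 7.29×10⁻⁵ × sin 78° = 1.43×10⁻⁴ s⁻¹
Pressure gradient: |∂P/∂n| = 200 Pa / 343000 m = 5.83×10⁻⁴ Pa/m
Geostrophic balance (pressure-gradient force = Coriolis force):
V_g = (1/(fρ)) |∂P/∂n| = 5.83×10⁻⁴ / (1.43×10⁻⁴ × 1.18) = 3.46 m/s

3.46 m/s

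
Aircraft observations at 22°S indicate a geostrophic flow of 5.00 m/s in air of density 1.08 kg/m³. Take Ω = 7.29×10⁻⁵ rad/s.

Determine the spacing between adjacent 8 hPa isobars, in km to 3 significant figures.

Coriolis parameter at 22°S:
f = 2Ω sin φ = 2 × 7.29×10⁻⁵ × sin 22° = 5.46×10⁻⁵ s⁻¹
Geostrophic balance rearranged: |∂P/∂n| = f ρ V_g
|∂P/∂n| = 5.46×10⁻⁵ × 1.08 × 5.00 = 2.95×10⁻⁴ Pa/m
Isobar spacing: Δn = ΔP/|∂P/∂n| = 800 Pa / 2.95×10⁻⁴ Pa/m = 2712460 m ≈ 2710 km

2710 km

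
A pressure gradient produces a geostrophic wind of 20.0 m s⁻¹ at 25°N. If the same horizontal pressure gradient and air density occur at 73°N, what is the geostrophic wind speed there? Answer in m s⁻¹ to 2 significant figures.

8.8 m s⁻¹

With the same pressure gradient and density, V_g ∝ 1/f ∝ 1/sin φ.
V₂ = V₁ · sin φ₁ / sin φ₂ = 20.0 × sin 25° / sin 73°
V₂ = 20.0 × 0.4226/0.9563 = 8.8 m s⁻¹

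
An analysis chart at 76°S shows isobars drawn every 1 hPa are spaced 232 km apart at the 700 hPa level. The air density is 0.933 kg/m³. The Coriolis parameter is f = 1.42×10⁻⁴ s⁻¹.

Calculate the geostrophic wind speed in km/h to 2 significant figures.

Pressure gradient: |∂P/∂n| = 100 Pa / 232000 m = 4.31×10⁻⁴ Pa/m
Geostrophic balance (pressure-gradient force = Coriolis force):
V_g = (1/(fρ)) |∂P/∂n| = 4.31×10⁻⁴ / (1.42×10⁻⁴ × 0.933) = 3.25 m/s
Converting: 3.25 m/s × 3.6 = 12 km/h

12 km/h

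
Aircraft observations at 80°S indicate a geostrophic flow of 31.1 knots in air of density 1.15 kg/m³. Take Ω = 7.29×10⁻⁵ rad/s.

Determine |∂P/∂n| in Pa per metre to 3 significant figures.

2.64×10⁻³ Pa/m

Coriolis parameter at 80°S:
f = 2Ω sin φ = 2 × 7.29×10⁻⁵ × sin 80° = 1.44×10⁻⁴ s⁻¹
Wind speed in SI: 31.1 knots = 16.0 m/s
Geostrophic balance rearranged: |∂P/∂n| = f ρ V_g
|∂P/∂n| = 1.44×10⁻⁴ × 1.15 × 16.0 = 2.64×10⁻³ Pa/m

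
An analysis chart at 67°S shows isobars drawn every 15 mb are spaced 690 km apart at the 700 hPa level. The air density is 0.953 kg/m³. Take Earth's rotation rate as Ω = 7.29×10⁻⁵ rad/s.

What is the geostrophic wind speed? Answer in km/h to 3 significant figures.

61.2 km/h

Coriolis parameter at 67°S:
f = 2Ω sin φ = 2 × 7.29×10⁻⁵ × sin 67° = 1.34×10⁻⁴ s⁻¹
Pressure gradient: |∂P/∂n| = 1500 Pa / 690000 m = 2.17×10⁻³ Pa/m
Geostrophic balance (pressure-gradient force = Coriolis force):
V_g = (1/(fρ)) |∂P/∂n| = 2.17×10⁻³ / (1.34×10⁻⁴ × 0.953) = 17.0 m/s
Converting: 17.0 m/s × 3.6 = 61.2 km/h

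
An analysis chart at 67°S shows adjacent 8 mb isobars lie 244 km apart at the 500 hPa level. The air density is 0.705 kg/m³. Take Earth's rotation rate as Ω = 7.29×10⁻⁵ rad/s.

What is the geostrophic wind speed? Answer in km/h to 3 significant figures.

125 km/h

Coriolis parameter at 67°S:
f = 2Ω sin φ = 2 × 7.29×10⁻⁵ × sin 67° = 1.34×10⁻⁴ s⁻¹
Pressure gradient: |∂P/∂n| = 800 Pa / 244000 m = 3.28×10⁻³ Pa/m
Geostrophic balance (pressure-gradient force = Coriolis force):
V_g = (1/(fρ)) |∂P/∂n| = 3.28×10⁻³ / (1.34×10⁻⁴ × 0.705) = 34.7 m/s
Converting: 34.7 m/s × 3.6 = 125 km/h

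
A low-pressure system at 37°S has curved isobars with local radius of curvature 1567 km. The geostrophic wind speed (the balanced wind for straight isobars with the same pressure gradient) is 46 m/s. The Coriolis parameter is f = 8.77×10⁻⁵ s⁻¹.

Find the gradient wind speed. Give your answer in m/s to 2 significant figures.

36 m/s

Around a low, centrifugal force acts outward with Coriolis, so pressure-gradient force balances both:
(1/ρ)|∂P/∂n| = fV + V²/R  →  V² + fR·V − fR·V_g = 0
With fR = 8.77×10⁻⁵ × 1567×10³ m = 137 m/s:
V = [−fR + √((fR)² + 4 fR V_g)]/2 = [−137 + √(137² + 4×137×46)]/2 = 36.4 m/s
Subgeostrophic (V < V_g = 46 m/s), as expected around a low.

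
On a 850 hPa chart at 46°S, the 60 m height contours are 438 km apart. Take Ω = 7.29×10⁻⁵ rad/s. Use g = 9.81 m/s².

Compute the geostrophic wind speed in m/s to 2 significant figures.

13 m/s

Coriolis parameter at 46°S:
f = 2Ω sin φ = 2 × 7.29×10⁻⁵ × sin 46° = 1.05×10⁻⁴ s⁻¹
Height gradient: |∂Z/∂n| = 60 m / 438000 m = 1.37×10⁻⁴
On a pressure surface, geostrophic balance gives V_g = (g/f)|∂Z/∂n|:
V_g = 9.81 × 1.37×10⁻⁴ / 1.05×10⁻⁴ = 12.8 m/s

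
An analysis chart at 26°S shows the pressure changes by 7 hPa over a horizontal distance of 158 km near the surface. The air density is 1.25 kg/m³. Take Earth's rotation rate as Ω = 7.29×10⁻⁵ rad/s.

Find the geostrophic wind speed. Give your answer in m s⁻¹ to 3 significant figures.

55.5 m s⁻¹

Coriolis parameter at 26°S:
f = 2Ω sin φ = 2 × 7.29×10⁻⁵ × sin 26° = 6.39×10⁻⁵ s⁻¹
Pressure gradient: |∂P/∂n| = 700 Pa / 158000 m = 4.43×10⁻³ Pa/m
Geostrophic balance (pressure-gradient force = Coriolis force):
V_g = (1/(fρ)) |∂P/∂n| = 4.43×10⁻³ / (6.39×10⁻⁵ × 1.25) = 55.5 m/s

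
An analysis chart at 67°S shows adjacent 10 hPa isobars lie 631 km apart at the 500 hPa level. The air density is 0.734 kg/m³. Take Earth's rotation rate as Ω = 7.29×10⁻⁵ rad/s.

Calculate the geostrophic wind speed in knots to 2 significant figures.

31 knots

Coriolis parameter at 67°S:
f = 2Ω sin φ = 2 × 7.29×10⁻⁵ × sin 67° = 1.34×10⁻⁴ s⁻¹
Pressure gradient: |∂P/∂n| = 1000 Pa / 631000 m = 1.58×10⁻³ Pa/m
Geostrophic balance (pressure-gradient force = Coriolis force):
V_g = (1/(fρ)) |∂P/∂n| = 1.58×10⁻³ / (1.34×10⁻⁴ × 0.734) = 16.1 m/s
Converting: 16.1 m/s × 1.944 = 31 knots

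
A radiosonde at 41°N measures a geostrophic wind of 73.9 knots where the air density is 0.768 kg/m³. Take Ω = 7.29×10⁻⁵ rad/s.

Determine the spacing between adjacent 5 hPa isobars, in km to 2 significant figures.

180 km

Coriolis parameter at 41°N:
f = 2Ω sin φ = 2 × 7.29×10⁻⁵ × sin 41° = 9.57×10⁻⁵ s⁻¹
Wind speed in SI: 73.9 knots = 38.0 m/s
Geostrophic balance rearranged: |∂P/∂n| = f ρ V_g
|∂P/∂n| = 9.57×10⁻⁵ × 0.768 × 38.0 = 2.79×10⁻³ Pa/m
Isobar spacing: Δn = ΔP/|∂P/∂n| = 500 Pa / 2.79×10⁻³ Pa/m = 179030 m ≈ 180 km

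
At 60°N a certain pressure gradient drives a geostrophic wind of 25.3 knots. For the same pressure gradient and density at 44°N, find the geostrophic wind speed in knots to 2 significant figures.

With the same pressure gradient and density, V_g ∝ 1/f ∝ 1/sin φ.
V₂ = V₁ · sin φ₁ / sin φ₂ = 25.3 × sin 60° / sin 44°
V₂ = 25.3 × 0.8660/0.6947 = 32 knots

32 knots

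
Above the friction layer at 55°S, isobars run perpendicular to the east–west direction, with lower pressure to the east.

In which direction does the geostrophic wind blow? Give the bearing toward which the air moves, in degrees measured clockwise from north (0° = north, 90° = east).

000°

The pressure-gradient force points toward the east (bearing 090°).
Geostrophic balance: in the Southern Hemisphere the Coriolis force deflects motion to the left, so the geostrophic wind blows 90° to the left of the pressure-gradient force (low pressure on the right).
Rotating 090° by 90° counterclockwise gives 000° — the wind blows toward the north.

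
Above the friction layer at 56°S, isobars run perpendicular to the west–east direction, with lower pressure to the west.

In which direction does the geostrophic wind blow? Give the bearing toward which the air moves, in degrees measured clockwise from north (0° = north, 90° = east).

180°

The pressure-gradient force points toward the west (bearing 270°).
Geostrophic balance: in the Southern Hemisphere the Coriolis force deflects motion to the left, so the geostrophic wind blows 90° to the left of the pressure-gradient force (low pressure on the right).
Rotating 270° by 90° counterclockwise gives 180° — the wind blows toward the south.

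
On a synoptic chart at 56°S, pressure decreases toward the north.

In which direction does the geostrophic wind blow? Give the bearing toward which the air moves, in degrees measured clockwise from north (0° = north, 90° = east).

270°

The pressure-gradient force points toward the north (bearing 000°).
Geostrophic balance: in the Southern Hemisphere the Coriolis force deflects motion to the left, so the geostrophic wind blows 90° to the left of the pressure-gradient force (low pressure on the right).
Rotating 000° by 90° counterclockwise gives 270° — the wind blows toward the west.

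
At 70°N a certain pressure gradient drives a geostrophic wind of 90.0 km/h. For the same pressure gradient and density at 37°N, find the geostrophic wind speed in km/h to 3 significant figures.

With the same pressure gradient and density, V_g ∝ 1/f ∝ 1/sin φ.
V₂ = V₁ · sin φ₁ / sin φ₂ = 90.0 × sin 70° / sin 37°
V₂ = 90.0 × 0.9397/0.6018 = 141 km/h

141 km/h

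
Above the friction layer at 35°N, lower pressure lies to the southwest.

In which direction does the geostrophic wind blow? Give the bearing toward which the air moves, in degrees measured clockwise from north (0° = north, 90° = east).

The pressure-gradient force points toward the southwest (bearing 225°).
Geostrophic balance: in the Northern Hemisphere the Coriolis force deflects motion to the right, so the geostrophic wind blows 90° to the right of the pressure-gradient force (low pressure on the left).
Rotating 225° by 90° clockwise gives 315° — the wind blows toward the northwest.

315°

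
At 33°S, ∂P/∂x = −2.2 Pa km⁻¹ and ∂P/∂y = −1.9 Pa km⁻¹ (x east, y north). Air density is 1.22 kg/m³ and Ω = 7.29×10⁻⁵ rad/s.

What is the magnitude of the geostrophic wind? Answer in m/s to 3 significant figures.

30.0 m/s

Coriolis parameter at 33°S:
f = 2Ω sin φ = 2 × 7.29×10⁻⁵ × sin 33° = 7.94×10⁻⁵ s⁻¹
In the Southern Hemisphere f is negative: f = −7.94×10⁻⁵ s⁻¹.
Component geostrophic relations (x east, y north):
u_g = −(1/(fρ)) ∂P/∂y,  v_g = (1/(fρ)) ∂P/∂x
u_g = −(−1.9×10⁻³)/(−7.94×10⁻⁵ × 1.22) = −19.6 m/s;  v_g = (−2.2×10⁻³)/(−7.94×10⁻⁵ × 1.22) = 22.7 m/s
|V_g| = √(u_g² + v_g²) = 30.0 m/s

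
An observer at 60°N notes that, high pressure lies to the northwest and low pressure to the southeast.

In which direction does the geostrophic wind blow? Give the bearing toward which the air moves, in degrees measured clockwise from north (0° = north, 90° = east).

The pressure-gradient force points toward the southeast (bearing 135°).
Geostrophic balance: in the Northern Hemisphere the Coriolis force deflects motion to the right, so the geostrophic wind blows 90° to the right of the pressure-gradient force (low pressure on the left).
Rotating 135° by 90° clockwise gives 225° — the wind blows toward the southwest.

225°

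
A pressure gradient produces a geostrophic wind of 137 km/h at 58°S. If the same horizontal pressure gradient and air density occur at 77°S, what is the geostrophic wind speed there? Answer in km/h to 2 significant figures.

120 km/h

With the same pressure gradient and density, V_g ∝ 1/f ∝ 1/sin φ.
V₂ = V₁ · sin φ₁ / sin φ₂ = 137 × sin 58° / sin 77°
V₂ = 137 × 0.8480/0.9744 = 120 km/h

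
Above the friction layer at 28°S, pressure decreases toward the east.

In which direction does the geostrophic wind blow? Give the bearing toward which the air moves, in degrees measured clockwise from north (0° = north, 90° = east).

The pressure-gradient force points toward the east (bearing 090°).
Geostrophic balance: in the Southern Hemisphere the Coriolis force deflects motion to the left, so the geostrophic wind blows 90° to the left of the pressure-gradient force (low pressure on the right).
Rotating 090° by 90° counterclockwise gives 000° — the wind blows toward the north.

000°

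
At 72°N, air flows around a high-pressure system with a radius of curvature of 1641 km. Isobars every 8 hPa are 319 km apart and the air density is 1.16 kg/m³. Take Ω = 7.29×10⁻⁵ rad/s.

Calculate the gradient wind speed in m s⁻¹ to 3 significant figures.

16.8 m s⁻¹

Coriolis parameter at 72°N:
f = 2Ω sin φ = 2 × 7.29×10⁻⁵ × sin 72° = 1.39×10⁻⁴ s⁻¹
Pressure gradient: |∂P/∂n| = 800 Pa / 319000 m = 2.51×10⁻³ Pa/m
Geostrophic speed: V_g = |∂P/∂n|/(fρ) = 2.51×10⁻³/(1.39×10⁻⁴ × 1.16) = 15.6 m/s
Around a high, pressure-gradient force acts outward with centrifugal, so Coriolis balances both:
fV = (1/ρ)|∂P/∂n| + V²/R  →  V² − fR·V + fR·V_g = 0
With fR = 1.39×10⁻⁴ × 1641×10³ m = 228 m/s:
V = [fR − √((fR)² − 4 fR V_g)]/2 = [228 − √(228² − 4×228×15.6)]/2 = 16.8 m/s
Supergeostrophic (V > V_g = 15.6 m/s), as expected around a high.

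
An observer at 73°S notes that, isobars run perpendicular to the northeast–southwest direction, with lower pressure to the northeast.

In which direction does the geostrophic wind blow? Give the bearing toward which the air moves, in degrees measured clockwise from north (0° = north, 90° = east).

315°

The pressure-gradient force points toward the northeast (bearing 045°).
Geostrophic balance: in the Southern Hemisphere the Coriolis force deflects motion to the left, so the geostrophic wind blows 90° to the left of the pressure-gradient force (low pressure on the right).
Rotating 045° by 90° counterclockwise gives 315° — the wind blows toward the northwest.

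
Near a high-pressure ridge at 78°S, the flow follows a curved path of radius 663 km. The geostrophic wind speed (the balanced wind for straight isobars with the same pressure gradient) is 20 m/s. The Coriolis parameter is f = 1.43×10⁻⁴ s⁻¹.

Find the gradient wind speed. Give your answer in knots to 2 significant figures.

Around a high, pressure-gradient force acts outward with centrifugal, so Coriolis balances both:
fV = (1/ρ)|∂P/∂n| + V²/R  →  V² − fR·V + fR·V_g = 0
With fR = 1.43×10⁻⁴ × 663×10³ m = 94.8 m/s:
V = [fR − √((fR)² − 4 fR V_g)]/2 = [94.8 − √(94.8² − 4×94.8×20)]/2 = 28.7 m/s
Supergeostrophic (V > V_g = 20 m/s), as expected around a high.
Converting: 28.7 m/s × 1.944 = 56 knots

56 knots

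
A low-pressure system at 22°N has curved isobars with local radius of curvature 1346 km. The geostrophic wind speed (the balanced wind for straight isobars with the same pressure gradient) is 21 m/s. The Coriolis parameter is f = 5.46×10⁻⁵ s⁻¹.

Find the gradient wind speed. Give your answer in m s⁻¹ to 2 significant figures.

Around a low, centrifugal force acts outward with Coriolis, so pressure-gradient force balances both:
(1/ρ)|∂P/∂n| = fV + V²/R  →  V² + fR·V − fR·V_g = 0
With fR = 5.46×10⁻⁵ × 1346×10³ m = 73.5 m/s:
V = [−fR + √((fR)² + 4 fR V_g)]/2 = [−73.5 + √(73.5² + 4×73.5×21)]/2 = 17 m/s
Subgeostrophic (V < V_g = 21 m/s), as expected around a low.

17 m s⁻¹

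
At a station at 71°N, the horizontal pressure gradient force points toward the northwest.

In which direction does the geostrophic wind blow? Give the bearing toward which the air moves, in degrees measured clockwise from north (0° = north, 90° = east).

045°

The pressure-gradient force points toward the northwest (bearing 315°).
Geostrophic balance: in the Northern Hemisphere the Coriolis force deflects motion to the right, so the geostrophic wind blows 90° to the right of the pressure-gradient force (low pressure on the left).
Rotating 315° by 90° clockwise gives 045° — the wind blows toward the northeast.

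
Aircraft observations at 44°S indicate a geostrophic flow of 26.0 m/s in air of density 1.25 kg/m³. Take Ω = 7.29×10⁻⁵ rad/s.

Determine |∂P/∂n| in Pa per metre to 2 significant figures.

3.3×10⁻³ Pa/m

Coriolis parameter at 44°S:
f = 2Ω sin φ = 2 × 7.29×10⁻⁵ × sin 44° = 1.01×10⁻⁴ s⁻¹
Geostrophic balance rearranged: |∂P/∂n| = f ρ V_g
|∂P/∂n| = 1.01×10⁻⁴ × 1.25 × 26.0 = 3.29×10⁻³ Pa/m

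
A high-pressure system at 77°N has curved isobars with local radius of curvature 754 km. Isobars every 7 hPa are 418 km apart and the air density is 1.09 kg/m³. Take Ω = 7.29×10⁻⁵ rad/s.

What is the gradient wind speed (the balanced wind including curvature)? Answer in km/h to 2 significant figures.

44 km/h

Coriolis parameter at 77°N:
f = 2Ω sin φ = 2 × 7.29×10⁻⁵ × sin 77° = 1.42×10⁻⁴ s⁻¹
Pressure gradient: |∂P/∂n| = 700 Pa / 418000 m = 1.67×10⁻³ Pa/m
Geostrophic speed: V_g = |∂P/∂n|/(fρ) = 1.67×10⁻³/(1.42×10⁻⁴ × 1.09) = 10.8 m/s
Around a high, pressure-gradient force acts outward with centrifugal, so Coriolis balances both:
fV = (1/ρ)|∂P/∂n| + V²/R  →  V² − fR·V + fR·V_g = 0
With fR = 1.42×10⁻⁴ × 754×10³ m = 107 m/s:
V = [fR − √((fR)² − 4 fR V_g)]/2 = [107 − √(107² − 4×107×10.8)]/2 = 12.2 m/s
Supergeostrophic (V > V_g = 10.8 m/s), as expected around a high.
Converting: 12.2 m/s × 3.6 = 44 km/h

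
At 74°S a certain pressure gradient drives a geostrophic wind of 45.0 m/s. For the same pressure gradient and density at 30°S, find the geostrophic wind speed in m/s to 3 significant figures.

86.5 m/s

With the same pressure gradient and density, V_g ∝ 1/f ∝ 1/sin φ.
V₂ = V₁ · sin φ₁ / sin φ₂ = 45.0 × sin 74° / sin 30°
V₂ = 45.0 × 0.9613/0.5000 = 86.5 m/s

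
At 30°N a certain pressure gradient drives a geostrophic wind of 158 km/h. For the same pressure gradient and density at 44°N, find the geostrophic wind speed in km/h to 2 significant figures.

With the same pressure gradient and density, V_g ∝ 1/f ∝ 1/sin φ.
V₂ = V₁ · sin φ₁ / sin φ₂ = 158 × sin 30° / sin 44°
V₂ = 158 × 0.5000/0.6947 = 110 km/h

110 km/h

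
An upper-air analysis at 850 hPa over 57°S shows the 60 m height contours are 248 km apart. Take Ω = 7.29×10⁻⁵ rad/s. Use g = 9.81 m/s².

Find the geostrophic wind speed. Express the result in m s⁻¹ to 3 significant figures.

19.4 m s⁻¹

Coriolis parameter at 57°S:
f = 2Ω sin φ = 2 × 7.29×10⁻⁵ × sin 57° = 1.22×10⁻⁴ s⁻¹
Height gradient: |∂Z/∂n| = 60 m / 248000 m = 2.42×10⁻⁴
On a pressure surface, geostrophic balance gives V_g = (g/f)|∂Z/∂n|:
V_g = 9.81 × 2.42×10⁻⁴ / 1.22×10⁻⁴ = 19.4 m/s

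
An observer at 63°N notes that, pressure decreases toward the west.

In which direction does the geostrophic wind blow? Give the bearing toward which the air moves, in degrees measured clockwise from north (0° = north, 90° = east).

000°

The pressure-gradient force points toward the west (bearing 270°).
Geostrophic balance: in the Northern Hemisphere the Coriolis force deflects motion to the right, so the geostrophic wind blows 90° to the right of the pressure-gradient force (low pressure on the left).
Rotating 270° by 90° clockwise gives 000° — the wind blows toward the north.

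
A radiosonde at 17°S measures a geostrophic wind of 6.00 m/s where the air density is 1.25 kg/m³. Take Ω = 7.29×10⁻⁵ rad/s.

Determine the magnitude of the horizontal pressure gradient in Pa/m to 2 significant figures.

3.2×10⁻⁴ Pa/m

Coriolis parameter at 17°S:
f = 2Ω sin φ = 2 × 7.29×10⁻⁵ × sin 17° = 4.26×10⁻⁵ s⁻¹
Geostrophic balance rearranged: |∂P/∂n| = f ρ V_g
|∂P/∂n| = 4.26×10⁻⁵ × 1.25 × 6.00 = 3.20×10⁻⁴ Pa/m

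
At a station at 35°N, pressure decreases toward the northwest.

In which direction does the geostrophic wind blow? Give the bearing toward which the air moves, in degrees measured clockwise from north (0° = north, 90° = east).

045°

The pressure-gradient force points toward the northwest (bearing 315°).
Geostrophic balance: in the Northern Hemisphere the Coriolis force deflects motion to the right, so the geostrophic wind blows 90° to the right of the pressure-gradient force (low pressure on the left).
Rotating 315° by 90° clockwise gives 045° — the wind blows toward the northeast.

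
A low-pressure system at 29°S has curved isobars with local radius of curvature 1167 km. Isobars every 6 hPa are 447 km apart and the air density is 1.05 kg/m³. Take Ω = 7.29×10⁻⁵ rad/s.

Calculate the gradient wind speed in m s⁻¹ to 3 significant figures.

Coriolis parameter at 29°S:
f = 2Ω sin φ = 2 × 7.29×10⁻⁵ × sin 29° = 7.07×10⁻⁵ s⁻¹
Pressure gradient: |∂P/∂n| = 600 Pa / 447000 m = 1.34×10⁻³ Pa/m
Geostrophic speed: V_g = |∂P/∂n|/(fρ) = 1.34×10⁻³/(7.07×10⁻⁵ × 1.05) = 18.1 m/s
Around a low, centrifugal force acts outward with Coriolis, so pressure-gradient force balances both:
(1/ρ)|∂P/∂n| = fV + V²/R  →  V² + fR·V − fR·V_g = 0
With fR = 7.07×10⁻⁵ × 1167×10³ m = 82.5 m/s:
V = [−fR + √((fR)² + 4 fR V_g)]/2 = [−82.5 + √(82.5² + 4×82.5×18.1)]/2 = 15.3 m/s
Subgeostrophic (V < V_g = 18.1 m/s), as expected around a low.

15.3 m s⁻¹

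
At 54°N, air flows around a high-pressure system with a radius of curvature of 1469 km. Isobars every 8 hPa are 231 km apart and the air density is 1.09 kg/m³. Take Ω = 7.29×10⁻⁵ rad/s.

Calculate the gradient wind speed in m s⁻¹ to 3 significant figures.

Coriolis parameter at 54°N:
f = 2Ω sin φ = 2 × 7.29×10⁻⁵ × sin 54° = 1.18×10⁻⁴ s⁻¹
Pressure gradient: |∂P/∂n| = 800 Pa / 231000 m = 3.46×10⁻³ Pa/m
Geostrophic speed: V_g = |∂P/∂n|/(fρ) = 3.46×10⁻³/(1.18×10⁻⁴ × 1.09) = 26.9 m/s
Around a high, pressure-gradient force acts outward with centrifugal, so Coriolis balances both:
fV = (1/ρ)|∂P/∂n| + V²/R  →  V² − fR·V + fR·V_g = 0
With fR = 1.18×10⁻⁴ × 1469×10³ m = 173 m/s:
V = [fR − √((fR)² − 4 fR V_g)]/2 = [173 − √(173² − 4×173×26.9)]/2 = 33.4 m/s
Supergeostrophic (V > V_g = 26.9 m/s), as expected around a high.

33.4 m s⁻¹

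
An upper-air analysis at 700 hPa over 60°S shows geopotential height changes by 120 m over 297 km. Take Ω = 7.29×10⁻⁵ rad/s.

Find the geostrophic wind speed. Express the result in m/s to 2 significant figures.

Coriolis parameter at 60°S:
f = 2Ω sin φ = 2 × 7.29×10⁻⁵ × sin 60° = 1.26×10⁻⁴ s⁻¹
Height gradient: |∂Z/∂n| = 120 m / 297000 m = 4.04×10⁻⁴
On a pressure surface, geostrophic balance gives V_g = (g/f)|∂Z/∂n|:
V_g = 9.81 × 4.04×10⁻⁴ / 1.26×10⁻⁴ = 31.4 m/s

31 m/s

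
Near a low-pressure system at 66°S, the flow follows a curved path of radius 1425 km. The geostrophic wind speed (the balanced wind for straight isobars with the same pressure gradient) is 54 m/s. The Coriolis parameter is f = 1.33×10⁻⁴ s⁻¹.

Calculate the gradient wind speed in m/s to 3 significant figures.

43.9 m/s

Around a low, centrifugal force acts outward with Coriolis, so pressure-gradient force balances both:
(1/ρ)|∂P/∂n| = fV + V²/R  →  V² + fR·V − fR·V_g = 0
With fR = 1.33×10⁻⁴ × 1425×10³ m = 190 m/s:
V = [−fR + √((fR)² + 4 fR V_g)]/2 = [−190 + √(190² + 4×190×54)]/2 = 43.9 m/s
Subgeostrophic (V < V_g = 54 m/s), as expected around a low.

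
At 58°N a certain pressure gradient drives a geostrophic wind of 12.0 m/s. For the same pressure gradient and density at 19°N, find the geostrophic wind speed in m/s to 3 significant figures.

With the same pressure gradient and density, V_g ∝ 1/f ∝ 1/sin φ.
V₂ = V₁ · sin φ₁ / sin φ₂ = 12.0 × sin 58° / sin 19°
V₂ = 12.0 × 0.8480/0.3256 = 31.3 m/s

31.3 m/s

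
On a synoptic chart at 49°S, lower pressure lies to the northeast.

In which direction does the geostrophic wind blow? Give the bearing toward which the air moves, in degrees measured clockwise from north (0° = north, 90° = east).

315°

The pressure-gradient force points toward the northeast (bearing 045°).
Geostrophic balance: in the Southern Hemisphere the Coriolis force deflects motion to the left, so the geostrophic wind blows 90° to the left of the pressure-gradient force (low pressure on the right).
Rotating 045° by 90° counterclockwise gives 315° — the wind blows toward the northwest.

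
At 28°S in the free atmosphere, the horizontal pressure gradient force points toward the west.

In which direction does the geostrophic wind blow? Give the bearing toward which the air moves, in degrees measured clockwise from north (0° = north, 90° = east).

The pressure-gradient force points toward the west (bearing 270°).
Geostrophic balance: in the Southern Hemisphere the Coriolis force deflects motion to the left, so the geostrophic wind blows 90° to the left of the pressure-gradient force (low pressure on the right).
Rotating 270° by 90° counterclockwise gives 180° — the wind blows toward the south.

180°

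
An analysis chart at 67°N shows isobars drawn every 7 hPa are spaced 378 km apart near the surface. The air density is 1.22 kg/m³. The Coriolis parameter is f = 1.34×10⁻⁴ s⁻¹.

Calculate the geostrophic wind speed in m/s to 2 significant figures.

11 m/s

Pressure gradient: |∂P/∂n| = 700 Pa / 378000 m = 1.85×10⁻³ Pa/m
Geostrophic balance (pressure-gradient force = Coriolis force):
V_g = (1/(fρ)) |∂P/∂n| = 1.85×10⁻³ / (1.34×10⁻⁴ × 1.22) = 11.3 m/s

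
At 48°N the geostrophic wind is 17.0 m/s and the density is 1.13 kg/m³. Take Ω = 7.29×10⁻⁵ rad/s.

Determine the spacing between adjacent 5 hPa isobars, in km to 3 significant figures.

240 km

Coriolis parameter at 48°N:
f = 2Ω sin φ = 2 × 7.29×10⁻⁵ × sin 48° = 1.08×10⁻⁴ s⁻¹
Geostrophic balance rearranged: |∂P/∂n| = f ρ V_g
|∂P/∂n| = 1.08×10⁻⁴ × 1.13 × 17.0 = 2.08×10⁻³ Pa/m
Isobar spacing: Δn = ΔP/|∂P/∂n| = 500 Pa / 2.08×10⁻³ Pa/m = 240221 m ≈ 240 km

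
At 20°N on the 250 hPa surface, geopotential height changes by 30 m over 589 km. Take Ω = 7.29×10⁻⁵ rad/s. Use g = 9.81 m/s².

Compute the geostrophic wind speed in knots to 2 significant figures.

19 knots

Coriolis parameter at 20°N:
f = 2Ω sin φ = 2 × 7.29×10⁻⁵ × sin 20° = 4.99×10⁻⁵ s⁻¹
Height gradient: |∂Z/∂n| = 30 m / 589000 m = 5.09×10⁻⁵
On a pressure surface, geostrophic balance gives V_g = (g/f)|∂Z/∂n|:
V_g = 9.81 × 5.09×10⁻⁵ / 4.99×10⁻⁵ = 10.0 m/s
Converting: 10.0 m/s × 1.944 = 19 knots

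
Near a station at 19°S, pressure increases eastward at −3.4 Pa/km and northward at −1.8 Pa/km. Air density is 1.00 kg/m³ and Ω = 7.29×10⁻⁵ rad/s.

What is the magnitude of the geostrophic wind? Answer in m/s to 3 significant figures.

Coriolis parameter at 19°S:
f = 2Ω sin φ = 2 × 7.29×10⁻⁵ × sin 19° = 4.75×10⁻⁵ s⁻¹
In the Southern Hemisphere f is negative: f = −4.75×10⁻⁵ s⁻¹.
Component geostrophic relations (x east, y north):
u_g = −(1/(fρ)) ∂P/∂y,  v_g = (1/(fρ)) ∂P/∂x
u_g = −(−1.8×10⁻³)/(−4.75×10⁻⁵ × 1.00) = −37.9 m/s;  v_g = (−3.4×10⁻³)/(−4.75×10⁻⁵ × 1.00) = 71.6 m/s
|V_g| = √(u_g² + v_g²) = 81.0 m/s

81.0 m/s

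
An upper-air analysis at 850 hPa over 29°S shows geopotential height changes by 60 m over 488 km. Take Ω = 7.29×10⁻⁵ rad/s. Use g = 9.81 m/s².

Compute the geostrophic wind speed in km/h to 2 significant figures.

Coriolis parameter at 29°S:
f = 2Ω sin φ = 2 × 7.29×10⁻⁵ × sin 29° = 7.07×10⁻⁵ s⁻¹
Height gradient: |∂Z/∂n| = 60 m / 488000 m = 1.23×10⁻⁴
On a pressure surface, geostrophic balance gives V_g = (g/f)|∂Z/∂n|:
V_g = 9.81 × 1.23×10⁻⁴ / 7.07×10⁻⁵ = 17.1 m/s
Converting: 17.1 m/s × 3.6 = 61 km/h

61 km/h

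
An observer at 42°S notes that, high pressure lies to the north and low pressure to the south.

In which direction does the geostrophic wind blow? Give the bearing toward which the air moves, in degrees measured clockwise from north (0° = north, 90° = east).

The pressure-gradient force points toward the south (bearing 180°).
Geostrophic balance: in the Southern Hemisphere the Coriolis force deflects motion to the left, so the geostrophic wind blows 90° to the left of the pressure-gradient force (low pressure on the right).
Rotating 180° by 90° counterclockwise gives 090° — the wind blows toward the east.

090°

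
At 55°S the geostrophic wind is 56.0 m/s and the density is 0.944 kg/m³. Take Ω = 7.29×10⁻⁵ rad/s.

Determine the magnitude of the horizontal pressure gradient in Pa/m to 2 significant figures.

6.3×10⁻³ Pa/m

Coriolis parameter at 55°S:
f = 2Ω sin φ = 2 × 7.29×10⁻⁵ × sin 55° = 1.19×10⁻⁴ s⁻¹
Geostrophic balance rearranged: |∂P/∂n| = f ρ V_g
|∂P/∂n| = 1.19×10⁻⁴ × 0.944 × 56.0 = 6.31×10⁻³ Pa/m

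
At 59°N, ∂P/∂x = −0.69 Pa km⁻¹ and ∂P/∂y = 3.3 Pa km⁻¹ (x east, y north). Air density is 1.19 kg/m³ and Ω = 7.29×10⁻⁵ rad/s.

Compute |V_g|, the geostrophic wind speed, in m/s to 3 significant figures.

22.7 m/s

Coriolis parameter at 59°N:
f = 2Ω sin φ = 2 × 7.29×10⁻⁵ × sin 59° = 1.25×10⁻⁴ s⁻¹
Component geostrophic relations (x east, y north):
u_g = −(1/(fρ)) ∂P/∂y,  v_g = (1/(fρ)) ∂P/∂x
u_g = −(3.3×10⁻³)/(1.25×10⁻⁴ × 1.19) = −22.2 m/s;  v_g = (−0.69×10⁻³)/(1.25×10⁻⁴ × 1.19) = −4.64 m/s
|V_g| = √(u_g² + v_g²) = 22.7 m/s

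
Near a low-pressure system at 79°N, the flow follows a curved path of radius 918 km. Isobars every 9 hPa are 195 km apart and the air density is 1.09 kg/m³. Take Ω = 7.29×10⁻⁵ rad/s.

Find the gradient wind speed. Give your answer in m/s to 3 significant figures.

Coriolis parameter at 79°N:
f = 2Ω sin φ = 2 × 7.29×10⁻⁵ × sin 79° = 1.43×10⁻⁴ s⁻¹
Pressure gradient: |∂P/∂n| = 900 Pa / 195000 m = 4.62×10⁻³ Pa/m
Geostrophic speed: V_g = |∂P/∂n|/(fρ) = 4.62×10⁻³/(1.43×10⁻⁴ × 1.09) = 29.6 m/s
Around a low, centrifugal force acts outward with Coriolis, so pressure-gradient force balances both:
(1/ρ)|∂P/∂n| = fV + V²/R  →  V² + fR·V − fR·V_g = 0
With fR = 1.43×10⁻⁴ × 918×10³ m = 131 m/s:
V = [−fR + √((fR)² + 4 fR V_g)]/2 = [−131 + √(131² + 4×131×29.6)]/2 = 24.9 m/s
Subgeostrophic (V < V_g = 29.6 m/s), as expected around a low.

24.9 m/s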